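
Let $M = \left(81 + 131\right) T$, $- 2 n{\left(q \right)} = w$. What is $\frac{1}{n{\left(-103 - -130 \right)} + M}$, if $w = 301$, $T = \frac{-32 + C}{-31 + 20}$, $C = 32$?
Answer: $- \frac{2}{301} \approx -0.0066445$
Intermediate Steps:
$T = 0$ ($T = \frac{-32 + 32}{-31 + 20} = \frac{0}{-11} = 0 \left(- \frac{1}{11}\right) = 0$)
$n{\left(q \right)} = - \frac{301}{2}$ ($n{\left(q \right)} = \left(- \frac{1}{2}\right) 301 = - \frac{301}{2}$)
$M = 0$ ($M = \left(81 + 131\right) 0 = 212 \cdot 0 = 0$)
$\frac{1}{n{\left(-103 - -130 \right)} + M} = \frac{1}{- \frac{301}{2} + 0} = \frac{1}{- \frac{301}{2}} = - \frac{2}{301}$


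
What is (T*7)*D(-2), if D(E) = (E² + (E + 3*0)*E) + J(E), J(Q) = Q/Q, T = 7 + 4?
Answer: 693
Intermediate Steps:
T = 11
J(Q) = 1
D(E) = 1 + 2*E² (D(E) = (E² + (E + 3*0)*E) + 1 = (E² + (E + 0)*E) + 1 = (E² + E*E) + 1 = (E² + E²) + 1 = 2*E² + 1 = 1 + 2*E²)
(T*7)*D(-2) = (11*7)*(1 + 2*(-2)²) = 77*(1 + 2*4) = 77*(1 + 8) = 77*9 = 693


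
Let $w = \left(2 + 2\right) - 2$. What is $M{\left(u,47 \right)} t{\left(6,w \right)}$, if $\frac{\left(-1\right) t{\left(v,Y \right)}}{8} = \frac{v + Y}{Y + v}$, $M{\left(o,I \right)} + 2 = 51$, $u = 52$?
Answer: $-392$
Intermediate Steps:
$M{\left(o,I \right)} = 49$ ($M{\left(o,I \right)} = -2 + 51 = 49$)
$w = 2$ ($w = 4 - 2 = 2$)
$t{\left(v,Y \right)} = -8$ ($t{\left(v,Y \right)} = - 8 \frac{v + Y}{Y + v} = - 8 \frac{Y + v}{Y + v} = \left(-8\right) 1 = -8$)
$M{\left(u,47 \right)} t{\left(6,w \right)} = 49 \left(-8\right) = -392$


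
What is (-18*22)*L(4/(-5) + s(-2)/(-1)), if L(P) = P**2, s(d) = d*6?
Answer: -1241856/25 ≈ -49674.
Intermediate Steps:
s(d) = 6*d
(-18*22)*L(4/(-5) + s(-2)/(-1)) = (-18*22)*(4/(-5) + (6*(-2))/(-1))**2 = -396*(4*(-1/5) - 12*(-1))**2 = -396*(-4/5 + 12)**2 = -396*(56/5)**2 = -396*3136/25 = -1241856/25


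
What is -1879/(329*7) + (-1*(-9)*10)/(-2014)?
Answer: -1995788/2319121 ≈ -0.86058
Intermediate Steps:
-1879/(329*7) + (-1*(-9)*10)/(-2014) = -1879/2303 + (9*10)*(-1/2014) = -1879*1/2303 + 90*(-1/2014) = -1879/2303 - 45/1007 = -1995788/2319121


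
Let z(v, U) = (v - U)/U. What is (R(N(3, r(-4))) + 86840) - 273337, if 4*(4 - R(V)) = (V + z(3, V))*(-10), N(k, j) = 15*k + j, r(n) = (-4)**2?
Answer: -22733831/122 ≈ -1.8634e+5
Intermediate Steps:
r(n) = 16
N(k, j) = j + 15*k
z(v, U) = (v - U)/U
R(V) = 4 + 5*V/2 + 5*(3 - V)/(2*V) (R(V) = 4 - (V + (3 - V)/V)*(-10)/4 = 4 - (-10*V - 10*(3 - V)/V)/4 = 4 + (5*V/2 + 5*(3 - V)/(2*V)) = 4 + 5*V/2 + 5*(3 - V)/(2*V))
(R(N(3, r(-4))) + 86840) - 273337 = ((15 + 3*(16 + 15*3) + 5*(16 + 15*3)**2)/(2*(16 + 15*3)) + 86840) - 273337 = ((15 + 3*(16 + 45) + 5*(16 + 45)**2)/(2*(16 + 45)) + 86840) - 273337 = ((1/2)*(15 + 3*61 + 5*61**2)/61 + 86840) - 273337 = ((1/2)*(1/61)*(15 + 183 + 5*3721) + 86840) - 273337 = ((1/2)*(1/61)*(15 + 183 + 18605) + 86840) - 273337 = ((1/2)*(1/61)*18803 + 86840) - 273337 = (18803/122 + 86840) - 273337 = 10613283/122 - 273337 = -22733831/122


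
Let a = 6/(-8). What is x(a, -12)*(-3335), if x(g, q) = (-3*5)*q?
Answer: -600300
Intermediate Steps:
a = -3/4 (a = 6*(-1/8) = -3/4 ≈ -0.75000)
x(g, q) = -15*q
x(a, -12)*(-3335) = -15*(-12)*(-3335) = 180*(-3335) = -600300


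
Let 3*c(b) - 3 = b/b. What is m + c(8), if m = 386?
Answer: 1162/3 ≈ 387.33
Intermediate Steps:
c(b) = 4/3 (c(b) = 1 + (b/b)/3 = 1 + (⅓)*1 = 1 + ⅓ = 4/3)
m + c(8) = 386 + 4/3 = 1162/3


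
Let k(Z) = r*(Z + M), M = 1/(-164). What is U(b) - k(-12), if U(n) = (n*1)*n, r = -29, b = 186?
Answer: 5616643/164 ≈ 34248.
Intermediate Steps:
M = -1/164 ≈ -0.0060976
U(n) = n² (U(n) = n*n = n²)
k(Z) = 29/164 - 29*Z (k(Z) = -29*(Z - 1/164) = -29*(-1/164 + Z) = 29/164 - 29*Z)
U(b) - k(-12) = 186² - (29/164 - 29*(-12)) = 34596 - (29/164 + 348) = 34596 - 1*57101/164 = 34596 - 57101/164 = 5616643/164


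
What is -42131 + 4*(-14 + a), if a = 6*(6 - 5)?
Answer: -42163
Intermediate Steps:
a = 6 (a = 6*1 = 6)
-42131 + 4*(-14 + a) = -42131 + 4*(-14 + 6) = -42131 + 4*(-8) = -42131 - 32 = -42163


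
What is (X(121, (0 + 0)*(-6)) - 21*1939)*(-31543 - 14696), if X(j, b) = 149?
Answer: 1875916230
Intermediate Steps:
(X(121, (0 + 0)*(-6)) - 21*1939)*(-31543 - 14696) = (149 - 21*1939)*(-31543 - 14696) = (149 - 40719)*(-46239) = -40570*(-46239) = 1875916230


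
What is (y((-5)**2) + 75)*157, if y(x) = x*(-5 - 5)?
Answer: -27475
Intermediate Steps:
y(x) = -10*x (y(x) = x*(-10) = -10*x)
(y((-5)**2) + 75)*157 = (-10*(-5)**2 + 75)*157 = (-10*25 + 75)*157 = (-250 + 75)*157 = -175*157 = -27475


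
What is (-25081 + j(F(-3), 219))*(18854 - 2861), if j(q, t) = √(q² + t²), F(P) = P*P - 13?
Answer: -401120433 + 15993*√47977 ≈ -3.9762e+8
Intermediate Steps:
F(P) = -13 + P² (F(P) = P² - 13 = -13 + P²)
(-25081 + j(F(-3), 219))*(18854 - 2861) = (-25081 + √((-13 + (-3)²)² + 219²))*(18854 - 2861) = (-25081 + √((-13 + 9)² + 47961))*15993 = (-25081 + √((-4)² + 47961))*15993 = (-25081 + √(16 + 47961))*15993 = (-25081 + √47977)*15993 = -401120433 + 15993*√47977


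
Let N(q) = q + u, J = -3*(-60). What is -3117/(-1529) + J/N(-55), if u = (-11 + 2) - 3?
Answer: -66381/102443 ≈ -0.64798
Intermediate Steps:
u = -12 (u = -9 - 3 = -12)
J = 180
N(q) = -12 + q (N(q) = q - 12 = -12 + q)
-3117/(-1529) + J/N(-55) = -3117/(-1529) + 180/(-12 - 55) = -3117*(-1/1529) + 180/(-67) = 3117/1529 + 180*(-1/67) = 3117/1529 - 180/67 = -66381/102443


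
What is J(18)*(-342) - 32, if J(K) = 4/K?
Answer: -108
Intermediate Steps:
J(18)*(-342) - 32 = (4/18)*(-342) - 32 = (4*(1/18))*(-342) - 32 = (2/9)*(-342) - 32 = -76 - 32 = -108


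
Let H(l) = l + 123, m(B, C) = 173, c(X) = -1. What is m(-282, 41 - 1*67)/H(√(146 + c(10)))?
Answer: 21279/14984 - 173*√145/14984 ≈ 1.2811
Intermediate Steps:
H(l) = 123 + l
m(-282, 41 - 1*67)/H(√(146 + c(10))) = 173/(123 + √(146 - 1)) = 173/(123 + √145)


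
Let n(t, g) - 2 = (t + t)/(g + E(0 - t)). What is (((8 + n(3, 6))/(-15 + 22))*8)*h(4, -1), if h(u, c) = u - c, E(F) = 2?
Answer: 430/7 ≈ 61.429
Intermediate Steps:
n(t, g) = 2 + 2*t/(2 + g) (n(t, g) = 2 + (t + t)/(g + 2) = 2 + (2*t)/(2 + g) = 2 + 2*t/(2 + g))
(((8 + n(3, 6))/(-15 + 22))*8)*h(4, -1) = (((8 + 2*(2 + 6 + 3)/(2 + 6))/(-15 + 22))*8)*(4 - 1*(-1)) = (((8 + 2*11/8)/7)*8)*(4 + 1) = (((8 + 2*(⅛)*11)*(⅐))*8)*5 = (((8 + 11/4)*(⅐))*8)*5 = (((43/4)*(⅐))*8)*5 = ((43/28)*8)*5 = (86/7)*5 = 430/7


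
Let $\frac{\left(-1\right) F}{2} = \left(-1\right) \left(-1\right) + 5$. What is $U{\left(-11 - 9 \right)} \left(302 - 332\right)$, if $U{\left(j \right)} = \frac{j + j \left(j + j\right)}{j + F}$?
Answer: $\frac{2925}{4} \approx 731.25$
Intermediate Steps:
$F = -12$ ($F = - 2 \left(\left(-1\right) \left(-1\right) + 5\right) = - 2 \left(1 + 5\right) = \left(-2\right) 6 = -12$)
$U{\left(j \right)} = \frac{j + 2 j^{2}}{-12 + j}$ ($U{\left(j \right)} = \frac{j + j \left(j + j\right)}{j - 12} = \frac{j + j 2 j}{-12 + j} = \frac{j + 2 j^{2}}{-12 + j}$)
$U{\left(-11 - 9 \right)} \left(302 - 332\right) = \frac{\left(-11 - 9\right) \left(1 + 2 \left(-11 - 9\right)\right)}{-12 - 20} \left(302 - 332\right) = - \frac{20 \left(1 + 2 \left(-20\right)\right)}{-12 - 20} \left(-30\right) = - \frac{20 \left(1 - 40\right)}{-32} \left(-30\right) = \left(-20\right) \left(- \frac{1}{32}\right) \left(-39\right) \left(-30\right) = \left(- \frac{195}{8}\right) \left(-30\right) = \frac{2925}{4}$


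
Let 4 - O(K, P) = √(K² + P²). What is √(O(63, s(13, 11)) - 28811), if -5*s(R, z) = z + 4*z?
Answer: √(-28807 - √4090) ≈ 169.91*I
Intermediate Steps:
s(R, z) = -z (s(R, z) = -(z + 4*z)/5 = -z)
O(K, P) = 4 - √(K² + P²)
√(O(63, s(13, 11)) - 28811) = √((4 - √(63² + (-1*11)²)) - 28811) = √((4 - √(3969 + (-11)²)) - 28811) = √((4 - √(3969 + 121)) - 28811) = √((4 - √4090) - 28811) = √(-28807 - √4090)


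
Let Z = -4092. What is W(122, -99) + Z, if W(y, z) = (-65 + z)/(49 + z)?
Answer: -102218/25 ≈ -4088.7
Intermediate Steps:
W(y, z) = (-65 + z)/(49 + z)
W(122, -99) + Z = (-65 - 99)/(49 - 99) - 4092 = -164/(-50) - 4092 = -1/50*(-164) - 4092 = 82/25 - 4092 = -102218/25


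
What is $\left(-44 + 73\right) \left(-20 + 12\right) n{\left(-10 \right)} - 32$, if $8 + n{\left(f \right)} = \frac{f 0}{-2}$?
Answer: $1824$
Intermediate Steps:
$n{\left(f \right)} = -8$ ($n{\left(f \right)} = -8 + \frac{f 0}{-2} = -8 + 0 \left(- \frac{1}{2}\right) = -8 + 0 = -8$)
$\left(-44 + 73\right) \left(-20 + 12\right) n{\left(-10 \right)} - 32 = \left(-44 + 73\right) \left(-20 + 12\right) \left(-8\right) - 32 = 29 \left(-8\right) \left(-8\right) - 32 = \left(-232\right) \left(-8\right) - 32 = 1856 - 32 = 1824$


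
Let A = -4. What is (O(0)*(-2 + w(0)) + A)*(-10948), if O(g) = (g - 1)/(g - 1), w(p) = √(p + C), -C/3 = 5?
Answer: 65688 - 10948*I*√15 ≈ 65688.0 - 42401.0*I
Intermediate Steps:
C = -15 (C = -3*5 = -15)
w(p) = √(-15 + p) (w(p) = √(p - 15) = √(-15 + p))
O(g) = 1 (O(g) = (-1 + g)/(-1 + g) = 1)
(O(0)*(-2 + w(0)) + A)*(-10948) = (1*(-2 + √(-15 + 0)) - 4)*(-10948) = (1*(-2 + √(-15)) - 4)*(-10948) = (1*(-2 + I*√15) - 4)*(-10948) = ((-2 + I*√15) - 4)*(-10948) = (-6 + I*√15)*(-10948) = 65688 - 10948*I*√15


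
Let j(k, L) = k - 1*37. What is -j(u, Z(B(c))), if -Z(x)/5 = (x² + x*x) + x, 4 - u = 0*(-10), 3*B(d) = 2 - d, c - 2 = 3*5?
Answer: 33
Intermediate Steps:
c = 17 (c = 2 + 3*5 = 2 + 15 = 17)
B(d) = ⅔ - d/3 (B(d) = (2 - d)/3 = ⅔ - d/3)
u = 4 (u = 4 - 0*(-10) = 4 - 1*0 = 4 + 0 = 4)
Z(x) = -10*x² - 5*x (Z(x) = -5*((x² + x*x) + x) = -5*((x² + x²) + x) = -5*(2*x² + x) = -5*(x + 2*x²) = -10*x² - 5*x)
j(k, L) = -37 + k (j(k, L) = k - 37 = -37 + k)
-j(u, Z(B(c))) = -(-37 + 4) = -1*(-33) = 33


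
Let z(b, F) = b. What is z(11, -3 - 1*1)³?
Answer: 1331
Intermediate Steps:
z(11, -3 - 1*1)³ = 11³ = 1331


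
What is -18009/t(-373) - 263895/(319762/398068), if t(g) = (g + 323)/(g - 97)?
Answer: -397947342813/799405 ≈ -4.9780e+5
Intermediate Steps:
t(g) = (323 + g)/(-97 + g)
-18009/t(-373) - 263895/(319762/398068) = -18009*(-97 - 373)/(323 - 373) - 263895/(319762/398068) = -18009/(-50/(-470)) - 263895/(319762*(1/398068)) = -18009/((-1/470*(-50))) - 263895/159881/199034 = -18009/5/47 - 263895*199034/159881 = -18009*47/5 - 52524077430/159881 = -846423/5 - 52524077430/159881 = -397947342813/799405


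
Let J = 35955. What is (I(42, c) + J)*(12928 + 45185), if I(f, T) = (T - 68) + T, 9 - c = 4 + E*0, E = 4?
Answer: 2086082361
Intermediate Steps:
c = 5 (c = 9 - (4 + 4*0) = 9 - (4 + 0) = 9 - 1*4 = 9 - 4 = 5)
I(f, T) = -68 + 2*T (I(f, T) = (-68 + T) + T = -68 + 2*T)
(I(42, c) + J)*(12928 + 45185) = ((-68 + 2*5) + 35955)*(12928 + 45185) = ((-68 + 10) + 35955)*58113 = (-58 + 35955)*58113 = 35897*58113 = 2086082361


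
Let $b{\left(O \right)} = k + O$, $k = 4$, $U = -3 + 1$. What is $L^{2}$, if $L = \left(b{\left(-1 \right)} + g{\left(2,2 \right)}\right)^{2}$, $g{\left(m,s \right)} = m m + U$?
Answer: $625$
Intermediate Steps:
$U = -2$
$g{\left(m,s \right)} = -2 + m^{2}$ ($g{\left(m,s \right)} = m m - 2 = m^{2} - 2 = -2 + m^{2}$)
$b{\left(O \right)} = 4 + O$
$L = 25$ ($L = \left(\left(4 - 1\right) - \left(2 - 2^{2}\right)\right)^{2} = \left(3 + \left(-2 + 4\right)\right)^{2} = \left(3 + 2\right)^{2} = 5^{2} = 25$)
$L^{2} = 25^{2} = 625$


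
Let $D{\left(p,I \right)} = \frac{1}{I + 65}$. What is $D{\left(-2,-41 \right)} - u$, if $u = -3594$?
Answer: $\frac{86257}{24} \approx 3594.0$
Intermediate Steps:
$D{\left(p,I \right)} = \frac{1}{65 + I}$
$D{\left(-2,-41 \right)} - u = \frac{1}{65 - 41} - -3594 = \frac{1}{24} + 3594 = \frac{86257}{24}$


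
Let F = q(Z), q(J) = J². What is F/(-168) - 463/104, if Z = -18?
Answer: -4645/728 ≈ -6.3805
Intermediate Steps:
F = 324 (F = (-18)² = 324)
F/(-168) - 463/104 = 324/(-168) - 463/104 = 324*(-1/168) - 463*1/104 = -27/14 - 463/104 = -4645/728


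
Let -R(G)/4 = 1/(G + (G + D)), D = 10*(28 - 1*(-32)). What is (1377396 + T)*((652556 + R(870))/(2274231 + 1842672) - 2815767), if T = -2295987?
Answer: 296637520468461486746/114685155 ≈ 2.5865e+12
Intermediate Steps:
D = 600 (D = 10*(28 + 32) = 10*60 = 600)
R(G) = -4/(600 + 2*G) (R(G) = -4/(G + (G + 600)) = -4/(G + (600 + G)) = -4/(600 + 2*G))
(1377396 + T)*((652556 + R(870))/(2274231 + 1842672) - 2815767) = (1377396 - 2295987)*((652556 - 2/(300 + 870))/(2274231 + 1842672) - 2815767) = -918591*((652556 - 2/1170)/4116903 - 2815767) = -918591*((652556 - 2*1/1170)*(1/4116903) - 2815767) = -918591*((652556 - 1/585)*(1/4116903) - 2815767) = -918591*((381745259/585)*(1/4116903) - 2815767) = -918591*(54535037/344055465 - 2815767) = -918591*(-968779969981618/344055465) = 296637520468461486746/114685155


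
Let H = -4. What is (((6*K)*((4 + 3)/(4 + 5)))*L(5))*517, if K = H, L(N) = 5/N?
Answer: -28952/3 ≈ -9650.7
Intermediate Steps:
K = -4
(((6*K)*((4 + 3)/(4 + 5)))*L(5))*517 = (((6*(-4))*((4 + 3)/(4 + 5)))*(5/5))*517 = ((-168/9)*(5*(⅕)))*517 = (-168/9*1)*517 = (-24*7/9*1)*517 = -56/3*1*517 = -56/3*517 = -28952/3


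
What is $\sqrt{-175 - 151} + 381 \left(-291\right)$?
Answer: $-110871 + i \sqrt{326} \approx -1.1087 \cdot 10^{5} + 18.055 i$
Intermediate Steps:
$\sqrt{-175 - 151} + 381 \left(-291\right) = \sqrt{-326} - 110871 = i \sqrt{326} - 110871 = -110871 + i \sqrt{326}$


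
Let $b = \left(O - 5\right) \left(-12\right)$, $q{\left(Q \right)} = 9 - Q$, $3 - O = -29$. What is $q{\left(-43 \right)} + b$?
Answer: $-272$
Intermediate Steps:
$O = 32$ ($O = 3 - -29 = 3 + 29 = 32$)
$b = -324$ ($b = \left(32 - 5\right) \left(-12\right) = 27 \left(-12\right) = -324$)
$q{\left(-43 \right)} + b = \left(9 - -43\right) - 324 = \left(9 + 43\right) - 324 = 52 - 324 = -272$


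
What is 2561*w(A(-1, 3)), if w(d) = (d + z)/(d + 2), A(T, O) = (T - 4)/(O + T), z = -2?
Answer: 23049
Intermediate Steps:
A(T, O) = (-4 + T)/(O + T)
w(d) = (-2 + d)/(2 + d) (w(d) = (d - 2)/(d + 2) = (-2 + d)/(2 + d))
2561*w(A(-1, 3)) = 2561*((-2 + (-4 - 1)/(3 - 1))/(2 + (-4 - 1)/(3 - 1))) = 2561*((-2 - 5/2)/(2 - 5/2)) = 2561*(-9/2/(-½)) = 2561*(-2*(-9/2)) = 2561*9 = 23049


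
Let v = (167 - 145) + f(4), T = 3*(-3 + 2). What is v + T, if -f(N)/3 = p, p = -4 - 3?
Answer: 40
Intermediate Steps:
p = -7
f(N) = 21 (f(N) = -3*(-7) = 21)
T = -3 (T = 3*(-1) = -3)
v = 43 (v = (167 - 145) + 21 = 22 + 21 = 43)
v + T = 43 - 3 = 40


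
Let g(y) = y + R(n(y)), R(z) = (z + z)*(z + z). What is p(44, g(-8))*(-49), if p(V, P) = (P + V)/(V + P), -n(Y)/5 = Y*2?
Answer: -49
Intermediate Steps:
n(Y) = -10*Y (n(Y) = -5*Y*2 = -10*Y)
R(z) = 4*z**2 (R(z) = (2*z)*(2*z) = 4*z**2)
g(y) = y + 400*y**2 (g(y) = y + 4*(-10*y)**2 = y + 4*(100*y**2) = y + 400*y**2)
p(V, P) = 1 (p(V, P) = (P + V)/(P + V) = 1)
p(44, g(-8))*(-49) = 1*(-49) = -49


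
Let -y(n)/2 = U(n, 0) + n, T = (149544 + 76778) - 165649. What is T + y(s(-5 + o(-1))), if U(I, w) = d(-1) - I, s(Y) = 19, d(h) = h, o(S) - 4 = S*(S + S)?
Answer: 60675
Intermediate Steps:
o(S) = 4 + 2*S**2 (o(S) = 4 + S*(S + S) = 4 + S*(2*S) = 4 + 2*S**2)
T = 60673 (T = 226322 - 165649 = 60673)
U(I, w) = -1 - I
y(n) = 2 (y(n) = -2*((-1 - n) + n) = -2*(-1) = 2)
T + y(s(-5 + o(-1))) = 60673 + 2 = 60675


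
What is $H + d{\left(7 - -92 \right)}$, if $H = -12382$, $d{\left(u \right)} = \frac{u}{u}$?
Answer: $-12381$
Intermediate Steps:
$d{\left(u \right)} = 1$
$H + d{\left(7 - -92 \right)} = -12382 + 1 = -12381$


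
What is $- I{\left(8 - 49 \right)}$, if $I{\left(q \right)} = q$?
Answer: $41$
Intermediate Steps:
$- I{\left(8 - 49 \right)} = - (8 - 49) = \left(-1\right) \left(-41\right) = 41$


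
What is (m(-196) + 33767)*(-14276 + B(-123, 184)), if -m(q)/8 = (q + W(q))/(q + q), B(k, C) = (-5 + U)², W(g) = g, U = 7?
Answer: -481808448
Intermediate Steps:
B(k, C) = 4 (B(k, C) = (-5 + 7)² = 2² = 4)
m(q) = -8 (m(q) = -8*(q + q)/(q + q) = -8*2*q/(2*q) = -8*2*q*1/(2*q) = -8*1 = -8)
(m(-196) + 33767)*(-14276 + B(-123, 184)) = (-8 + 33767)*(-14276 + 4) = 33759*(-14272) = -481808448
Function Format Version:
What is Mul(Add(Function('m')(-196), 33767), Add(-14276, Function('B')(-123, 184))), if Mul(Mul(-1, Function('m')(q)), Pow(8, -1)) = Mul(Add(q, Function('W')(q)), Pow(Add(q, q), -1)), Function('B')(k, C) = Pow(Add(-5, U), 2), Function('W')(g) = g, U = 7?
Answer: -481808448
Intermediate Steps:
Function('B')(k, C) = 4 (Function('B')(k, C) = Pow(Add(-5, 7), 2) = Pow(2, 2) = 4)
Function('m')(q) = -8 (Function('m')(q) = Mul(-8, Mul(Add(q, q), Pow(Add(q, q), -1))) = Mul(-8, Mul(Mul(2, q), Pow(Mul(2, q), -1))) = Mul(-8, Mul(Mul(2, q), Mul(Rational(1, 2), Pow(q, -1)))) = Mul(-8, 1) = -8)
Mul(Add(Function('m')(-196), 33767), Add(-14276, Function('B')(-123, 184))) = Mul(Add(-8, 33767), Add(-14276, 4)) = Mul(33759, -14272) = -481808448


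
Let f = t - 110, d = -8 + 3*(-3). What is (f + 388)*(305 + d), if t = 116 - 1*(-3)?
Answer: 114336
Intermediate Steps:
t = 119 (t = 116 + 3 = 119)
d = -17 (d = -8 - 9 = -17)
f = 9 (f = 119 - 110 = 9)
(f + 388)*(305 + d) = (9 + 388)*(305 - 17) = 397*288 = 114336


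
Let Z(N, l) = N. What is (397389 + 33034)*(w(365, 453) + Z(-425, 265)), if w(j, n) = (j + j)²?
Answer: 229189486925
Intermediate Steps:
w(j, n) = 4*j² (w(j, n) = (2*j)² = 4*j²)
(397389 + 33034)*(w(365, 453) + Z(-425, 265)) = (397389 + 33034)*(4*365² - 425) = 430423*(4*133225 - 425) = 430423*(532900 - 425) = 430423*532475 = 229189486925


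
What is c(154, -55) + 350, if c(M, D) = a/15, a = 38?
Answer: 5288/15 ≈ 352.53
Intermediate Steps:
c(M, D) = 38/15
c(154, -55) + 350 = 38/15 + 350 = 5288/15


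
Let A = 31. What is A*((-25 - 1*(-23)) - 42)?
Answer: -1364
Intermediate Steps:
A*((-25 - 1*(-23)) - 42) = 31*((-25 - 1*(-23)) - 42) = 31*((-25 + 23) - 42) = 31*(-2 - 42) = 31*(-44) = -1364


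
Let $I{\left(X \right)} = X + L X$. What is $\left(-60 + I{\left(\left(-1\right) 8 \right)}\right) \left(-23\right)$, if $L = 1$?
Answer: $1748$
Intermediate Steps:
$I{\left(X \right)} = 2 X$ ($I{\left(X \right)} = X + 1 X = X + X = 2 X$)
$\left(-60 + I{\left(\left(-1\right) 8 \right)}\right) \left(-23\right) = \left(-60 + 2 \left(\left(-1\right) 8\right)\right) \left(-23\right) = \left(-60 + 2 \left(-8\right)\right) \left(-23\right) = \left(-60 - 16\right) \left(-23\right) = \left(-76\right) \left(-23\right) = 1748$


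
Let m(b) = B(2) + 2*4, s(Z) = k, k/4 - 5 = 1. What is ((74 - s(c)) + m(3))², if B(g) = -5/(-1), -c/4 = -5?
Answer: 3969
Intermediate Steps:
c = 20 (c = -4*(-5) = 20)
k = 24 (k = 20 + 4*1 = 20 + 4 = 24)
s(Z) = 24
B(g) = 5 (B(g) = -5*(-1) = 5)
m(b) = 13 (m(b) = 5 + 2*4 = 5 + 8 = 13)
((74 - s(c)) + m(3))² = ((74 - 1*24) + 13)² = ((74 - 24) + 13)² = (50 + 13)² = 63² = 3969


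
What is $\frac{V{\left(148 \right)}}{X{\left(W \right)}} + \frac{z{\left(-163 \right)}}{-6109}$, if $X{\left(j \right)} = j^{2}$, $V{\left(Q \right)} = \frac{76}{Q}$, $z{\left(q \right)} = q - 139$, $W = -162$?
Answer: $\frac{293366527}{5932010052} \approx 0.049455$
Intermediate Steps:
$z{\left(q \right)} = -139 + q$
$\frac{V{\left(148 \right)}}{X{\left(W \right)}} + \frac{z{\left(-163 \right)}}{-6109} = \frac{76 \cdot \frac{1}{148}}{\left(-162\right)^{2}} + \frac{-139 - 163}{-6109} = \frac{76 \cdot \frac{1}{148}}{26244} - - \frac{302}{6109} = \frac{19}{37} \cdot \frac{1}{26244} + \frac{302}{6109} = \frac{19}{971028} + \frac{302}{6109} = \frac{293366527}{5932010052}$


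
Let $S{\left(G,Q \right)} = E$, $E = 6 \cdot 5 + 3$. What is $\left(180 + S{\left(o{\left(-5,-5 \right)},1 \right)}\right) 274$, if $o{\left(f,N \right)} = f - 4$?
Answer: $58362$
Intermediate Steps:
$E = 33$ ($E = 30 + 3 = 33$)
$o{\left(f,N \right)} = -4 + f$ ($o{\left(f,N \right)} = f - 4 = -4 + f$)
$S{\left(G,Q \right)} = 33$
$\left(180 + S{\left(o{\left(-5,-5 \right)},1 \right)}\right) 274 = \left(180 + 33\right) 274 = 213 \cdot 274 = 58362$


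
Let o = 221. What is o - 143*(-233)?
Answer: 33540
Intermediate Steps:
o - 143*(-233) = 221 - 143*(-233) = 221 + 33319 = 33540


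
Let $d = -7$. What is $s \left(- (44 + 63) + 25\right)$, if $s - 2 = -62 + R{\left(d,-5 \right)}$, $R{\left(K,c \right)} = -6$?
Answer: $5412$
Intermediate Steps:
$s = -66$ ($s = 2 - 68 = -66$)
$s \left(- (44 + 63) + 25\right) = - 66 \left(- (44 + 63) + 25\right) = - 66 \left(\left(-1\right) 107 + 25\right) = - 66 \left(-107 + 25\right) = \left(-66\right) \left(-82\right) = 5412$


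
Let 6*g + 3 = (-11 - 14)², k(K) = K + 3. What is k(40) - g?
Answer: -182/3 ≈ -60.667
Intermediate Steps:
k(K) = 3 + K
g = 311/3 (g = -½ + (-11 - 14)²/6 = -½ + (⅙)*(-25)² = -½ + (⅙)*625 = -½ + 625/6 = 311/3 ≈ 103.67)
k(40) - g = (3 + 40) - 1*311/3 = 43 - 311/3 = -182/3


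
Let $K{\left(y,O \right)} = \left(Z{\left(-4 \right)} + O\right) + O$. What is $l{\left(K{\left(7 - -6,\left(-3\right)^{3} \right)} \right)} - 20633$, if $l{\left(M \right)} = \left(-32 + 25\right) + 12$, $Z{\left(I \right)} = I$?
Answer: $-20628$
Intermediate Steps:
$K{\left(y,O \right)} = -4 + 2 O$ ($K{\left(y,O \right)} = \left(-4 + O\right) + O = -4 + 2 O$)
$l{\left(M \right)} = 5$ ($l{\left(M \right)} = -7 + 12 = 5$)
$l{\left(K{\left(7 - -6,\left(-3\right)^{3} \right)} \right)} - 20633 = 5 - 20633 = -20628$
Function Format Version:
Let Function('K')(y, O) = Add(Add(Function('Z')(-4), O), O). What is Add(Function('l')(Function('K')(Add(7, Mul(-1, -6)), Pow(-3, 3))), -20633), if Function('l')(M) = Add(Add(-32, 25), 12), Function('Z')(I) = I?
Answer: -20628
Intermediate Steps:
Function('K')(y, O) = Add(-4, Mul(2, O)) (Function('K')(y, O) = Add(Add(-4, O), O) = Add(-4, Mul(2, O)))
Function('l')(M) = 5 (Function('l')(M) = Add(-7, 12) = 5)
Add(Function('l')(Function('K')(Add(7, Mul(-1, -6)), Pow(-3, 3))), -20633) = Add(5, -20633) = -20628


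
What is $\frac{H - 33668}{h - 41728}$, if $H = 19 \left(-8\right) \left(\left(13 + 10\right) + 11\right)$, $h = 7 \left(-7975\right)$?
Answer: $\frac{38836}{97553} \approx 0.3981$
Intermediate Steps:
$h = -55825$
$H = -5168$ ($H = - 152 \left(23 + 11\right) = \left(-152\right) 34 = -5168$)
$\frac{H - 33668}{h - 41728} = \frac{-5168 - 33668}{-55825 - 41728} = - \frac{38836}{-97553} = \left(-38836\right) \left(- \frac{1}{97553}\right) = \frac{38836}{97553}$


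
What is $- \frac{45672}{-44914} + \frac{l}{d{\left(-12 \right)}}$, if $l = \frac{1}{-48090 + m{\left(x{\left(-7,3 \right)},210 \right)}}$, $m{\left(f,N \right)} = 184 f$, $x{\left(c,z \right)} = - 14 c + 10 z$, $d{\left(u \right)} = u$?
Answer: $\frac{6724219673}{6612598392} \approx 1.0169$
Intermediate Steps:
$l = - \frac{1}{24538}$ ($l = \frac{1}{-48090 + 184 \left(\left(-14\right) \left(-7\right) + 10 \cdot 3\right)} = \frac{1}{-48090 + 184 \left(98 + 30\right)} = \frac{1}{-48090 + 184 \cdot 128} = \frac{1}{-48090 + 23552} = \frac{1}{-24538} = - \frac{1}{24538} \approx -4.0753 \cdot 10^{-5}$)
$- \frac{45672}{-44914} + \frac{l}{d{\left(-12 \right)}} = - \frac{45672}{-44914} - \frac{1}{24538 \left(-12\right)} = \left(-45672\right) \left(- \frac{1}{44914}\right) - - \frac{1}{294456} = \frac{22836}{22457} + \frac{1}{294456} = \frac{6724219673}{6612598392}$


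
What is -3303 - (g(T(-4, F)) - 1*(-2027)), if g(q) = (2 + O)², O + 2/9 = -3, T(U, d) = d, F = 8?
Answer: -431851/81 ≈ -5331.5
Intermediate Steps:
O = -29/9 (O = -2/9 - 3 = -29/9 ≈ -3.2222)
g(q) = 121/81 (g(q) = (2 - 29/9)² = (-11/9)² = 121/81)
-3303 - (g(T(-4, F)) - 1*(-2027)) = -3303 - (121/81 - 1*(-2027)) = -3303 - (121/81 + 2027) = -3303 - 1*164308/81 = -3303 - 164308/81 = -431851/81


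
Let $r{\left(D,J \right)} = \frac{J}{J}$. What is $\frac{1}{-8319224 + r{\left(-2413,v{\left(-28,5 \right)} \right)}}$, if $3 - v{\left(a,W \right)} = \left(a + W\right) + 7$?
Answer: $- \frac{1}{8319223} \approx -1.202 \cdot 10^{-7}$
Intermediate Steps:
$v{\left(a,W \right)} = -4 - W - a$ ($v{\left(a,W \right)} = 3 - \left(\left(a + W\right) + 7\right) = 3 - \left(\left(W + a\right) + 7\right) = 3 - \left(7 + W + a\right) = -4 - W - a$)
$r{\left(D,J \right)} = 1$
$\frac{1}{-8319224 + r{\left(-2413,v{\left(-28,5 \right)} \right)}} = \frac{1}{-8319224 + 1} = \frac{1}{-8319223} = - \frac{1}{8319223}$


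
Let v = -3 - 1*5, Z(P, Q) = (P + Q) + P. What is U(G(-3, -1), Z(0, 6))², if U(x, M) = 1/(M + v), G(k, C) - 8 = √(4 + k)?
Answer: ¼ ≈ 0.25000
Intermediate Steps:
Z(P, Q) = Q + 2*P
v = -8 (v = -3 - 5 = -8)
G(k, C) = 8 + √(4 + k)
U(x, M) = 1/(-8 + M) (U(x, M) = 1/(M - 8) = 1/(-8 + M))
U(G(-3, -1), Z(0, 6))² = (1/(-8 + (6 + 2*0)))² = (1/(-8 + (6 + 0)))² = (1/(-8 + 6))² = (1/(-2))² = (-½)² = ¼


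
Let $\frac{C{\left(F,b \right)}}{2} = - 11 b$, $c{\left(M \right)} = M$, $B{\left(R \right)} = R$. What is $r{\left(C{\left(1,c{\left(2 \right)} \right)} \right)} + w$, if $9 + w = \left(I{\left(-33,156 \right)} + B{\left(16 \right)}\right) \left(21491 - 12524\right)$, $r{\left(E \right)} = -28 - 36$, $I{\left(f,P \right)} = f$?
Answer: $-152512$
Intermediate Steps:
$C{\left(F,b \right)} = - 22 b$ ($C{\left(F,b \right)} = 2 \left(- 11 b\right) = - 22 b$)
$r{\left(E \right)} = -64$
$w = -152448$ ($w = -9 + \left(-33 + 16\right) \left(21491 - 12524\right) = -9 - 152439 = -152448$)
$r{\left(C{\left(1,c{\left(2 \right)} \right)} \right)} + w = -64 - 152448 = -152512$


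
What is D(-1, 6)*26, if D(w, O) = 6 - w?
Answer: 182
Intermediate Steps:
D(-1, 6)*26 = (6 - 1*(-1))*26 = (6 + 1)*26 = 7*26 = 182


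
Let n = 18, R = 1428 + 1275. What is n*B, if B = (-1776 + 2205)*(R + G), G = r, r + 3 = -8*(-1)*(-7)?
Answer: 20416968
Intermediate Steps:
R = 2703
r = -59 (r = -3 - 8*(-1)*(-7) = -3 + 8*(-7) = -3 - 56 = -59)
G = -59
B = 1134276 (B = (-1776 + 2205)*(2703 - 59) = 429*2644 = 1134276)
n*B = 18*1134276 = 20416968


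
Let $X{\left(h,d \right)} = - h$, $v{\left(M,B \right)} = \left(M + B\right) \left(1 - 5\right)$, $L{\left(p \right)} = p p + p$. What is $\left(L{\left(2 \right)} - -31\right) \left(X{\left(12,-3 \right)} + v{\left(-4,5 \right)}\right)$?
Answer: $-592$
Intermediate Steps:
$L{\left(p \right)} = p + p^{2}$ ($L{\left(p \right)} = p^{2} + p = p + p^{2}$)
$v{\left(M,B \right)} = - 4 B - 4 M$ ($v{\left(M,B \right)} = \left(B + M\right) \left(-4\right) = - 4 B - 4 M$)
$\left(L{\left(2 \right)} - -31\right) \left(X{\left(12,-3 \right)} + v{\left(-4,5 \right)}\right) = \left(2 \left(1 + 2\right) - -31\right) \left(\left(-1\right) 12 - 4\right) = \left(2 \cdot 3 + 31\right) \left(-12 + \left(-20 + 16\right)\right) = \left(6 + 31\right) \left(-12 - 4\right) = 37 \left(-16\right) = -592$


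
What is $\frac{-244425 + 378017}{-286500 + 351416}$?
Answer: $\frac{33398}{16229} \approx 2.0579$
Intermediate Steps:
$\frac{-244425 + 378017}{-286500 + 351416} = \frac{133592}{64916} = 133592 \cdot \frac{1}{64916} = \frac{33398}{16229}$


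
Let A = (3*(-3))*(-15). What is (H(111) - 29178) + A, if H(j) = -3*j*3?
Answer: -30042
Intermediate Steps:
A = 135 (A = -9*(-15) = 135)
H(j) = -9*j
(H(111) - 29178) + A = (-9*111 - 29178) + 135 = (-999 - 29178) + 135 = -30177 + 135 = -30042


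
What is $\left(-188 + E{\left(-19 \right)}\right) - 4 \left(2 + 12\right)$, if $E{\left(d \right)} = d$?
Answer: $-263$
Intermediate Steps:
$\left(-188 + E{\left(-19 \right)}\right) - 4 \left(2 + 12\right) = \left(-188 - 19\right) - 4 \left(2 + 12\right) = -207 - 56 = -263$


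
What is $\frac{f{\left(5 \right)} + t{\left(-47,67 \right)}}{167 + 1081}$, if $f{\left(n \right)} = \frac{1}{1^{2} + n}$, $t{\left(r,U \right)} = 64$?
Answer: $\frac{385}{7488} \approx 0.051416$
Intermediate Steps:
$f{\left(n \right)} = \frac{1}{1 + n}$
$\frac{f{\left(5 \right)} + t{\left(-47,67 \right)}}{167 + 1081} = \frac{\frac{1}{1 + 5} + 64}{167 + 1081} = \frac{\frac{1}{6} + 64}{1248} = \left(\frac{1}{6} + 64\right) \frac{1}{1248} = \frac{385}{6} \cdot \frac{1}{1248} = \frac{385}{7488}$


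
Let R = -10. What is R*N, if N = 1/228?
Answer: -5/114 ≈ -0.043860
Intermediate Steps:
N = 1/228 ≈ 0.0043860
R*N = -10*1/228 = -5/114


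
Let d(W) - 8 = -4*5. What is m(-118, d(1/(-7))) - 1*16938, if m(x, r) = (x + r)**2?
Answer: -38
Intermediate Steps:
d(W) = -12 (d(W) = 8 - 4*5 = 8 - 20 = -12)
m(x, r) = (r + x)**2
m(-118, d(1/(-7))) - 1*16938 = (-12 - 118)**2 - 1*16938 = (-130)**2 - 16938 = 16900 - 16938 = -38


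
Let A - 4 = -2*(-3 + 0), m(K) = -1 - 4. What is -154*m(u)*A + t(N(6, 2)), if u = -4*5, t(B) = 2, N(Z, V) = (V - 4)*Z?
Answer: 7702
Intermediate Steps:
N(Z, V) = Z*(-4 + V) (N(Z, V) = (-4 + V)*Z = Z*(-4 + V))
u = -20
m(K) = -5
A = 10 (A = 4 - 2*(-3 + 0) = 4 - 2*(-3) = 4 + 6 = 10)
-154*m(u)*A + t(N(6, 2)) = -(-770)*10 + 2 = -154*(-50) + 2 = 7700 + 2 = 7702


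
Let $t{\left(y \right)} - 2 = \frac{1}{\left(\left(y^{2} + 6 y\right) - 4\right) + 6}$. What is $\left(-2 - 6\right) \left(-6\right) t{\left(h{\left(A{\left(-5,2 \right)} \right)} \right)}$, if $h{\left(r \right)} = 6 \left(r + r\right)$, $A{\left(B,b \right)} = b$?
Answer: $\frac{34680}{361} \approx 96.067$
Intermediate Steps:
$h{\left(r \right)} = 12 r$ ($h{\left(r \right)} = 6 \cdot 2 r = 12 r$)
$t{\left(y \right)} = 2 + \frac{1}{2 + y^{2} + 6 y}$ ($t{\left(y \right)} = 2 + \frac{1}{\left(\left(y^{2} + 6 y\right) - 4\right) + 6} = 2 + \frac{1}{\left(-4 + y^{2} + 6 y\right) + 6} = 2 + \frac{1}{2 + y^{2} + 6 y}$)
$\left(-2 - 6\right) \left(-6\right) t{\left(h{\left(A{\left(-5,2 \right)} \right)} \right)} = \left(-2 - 6\right) \left(-6\right) \frac{5 + 2 \left(12 \cdot 2\right)^{2} + 12 \cdot 12 \cdot 2}{2 + \left(12 \cdot 2\right)^{2} + 6 \cdot 12 \cdot 2} = \left(-8\right) \left(-6\right) \frac{5 + 2 \cdot 24^{2} + 12 \cdot 24}{2 + 24^{2} + 6 \cdot 24} = 48 \frac{5 + 2 \cdot 576 + 288}{2 + 576 + 144} = 48 \frac{5 + 1152 + 288}{722} = 48 \cdot \frac{1}{722} \cdot 1445 = 48 \cdot \frac{1445}{722} = \frac{34680}{361}$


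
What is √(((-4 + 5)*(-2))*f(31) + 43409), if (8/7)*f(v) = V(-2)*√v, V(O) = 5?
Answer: √(173636 - 35*√31)/2 ≈ 208.23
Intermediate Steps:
f(v) = 35*√v/8 (f(v) = 7*(5*√v)/8 = 35*√v/8)
√(((-4 + 5)*(-2))*f(31) + 43409) = √(((-4 + 5)*(-2))*(35*√31/8) + 43409) = √((1*(-2))*(35*√31/8) + 43409) = √(-35*√31/4 + 43409) = √(43409 - 35*√31/4)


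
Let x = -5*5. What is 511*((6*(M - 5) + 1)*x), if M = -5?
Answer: 753725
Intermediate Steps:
x = -25
511*((6*(M - 5) + 1)*x) = 511*((6*(-5 - 5) + 1)*(-25)) = 511*((6*(-10) + 1)*(-25)) = 511*((-60 + 1)*(-25)) = 511*(-59*(-25)) = 511*1475 = 753725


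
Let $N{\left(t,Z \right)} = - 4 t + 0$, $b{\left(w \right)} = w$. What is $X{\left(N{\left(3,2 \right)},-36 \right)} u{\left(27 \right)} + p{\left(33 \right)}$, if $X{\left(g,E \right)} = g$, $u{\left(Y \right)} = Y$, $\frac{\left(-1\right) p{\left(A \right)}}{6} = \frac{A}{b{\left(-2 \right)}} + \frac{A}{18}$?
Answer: $-236$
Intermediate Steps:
$N{\left(t,Z \right)} = - 4 t$
$p{\left(A \right)} = \frac{8 A}{3}$ ($p{\left(A \right)} = - 6 \left(\frac{A}{-2} + \frac{A}{18}\right) = - 6 \left(A \left(- \frac{1}{2}\right) + A \frac{1}{18}\right) = - 6 \left(- \frac{A}{2} + \frac{A}{18}\right) = - 6 \left(- \frac{4 A}{9}\right) = \frac{8 A}{3}$)
$X{\left(N{\left(3,2 \right)},-36 \right)} u{\left(27 \right)} + p{\left(33 \right)} = \left(-4\right) 3 \cdot 27 + \frac{8}{3} \cdot 33 = \left(-12\right) 27 + 88 = -324 + 88 = -236$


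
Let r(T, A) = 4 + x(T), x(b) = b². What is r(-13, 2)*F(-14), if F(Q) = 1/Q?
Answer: -173/14 ≈ -12.357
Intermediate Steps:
r(T, A) = 4 + T²
r(-13, 2)*F(-14) = (4 + (-13)²)/(-14) = (4 + 169)*(-1/14) = 173*(-1/14) = -173/14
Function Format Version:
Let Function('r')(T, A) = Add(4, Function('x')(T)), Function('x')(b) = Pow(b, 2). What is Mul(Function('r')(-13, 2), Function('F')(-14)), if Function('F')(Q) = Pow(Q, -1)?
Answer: Rational(-173, 14) ≈ -12.357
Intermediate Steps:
Function('r')(T, A) = Add(4, Pow(T, 2))
Mul(Function('r')(-13, 2), Function('F')(-14)) = Mul(Add(4, Pow(-13, 2)), Pow(-14, -1)) = Mul(Add(4, 169), Rational(-1, 14)) = Mul(173, Rational(-1, 14)) = Rational(-173, 14)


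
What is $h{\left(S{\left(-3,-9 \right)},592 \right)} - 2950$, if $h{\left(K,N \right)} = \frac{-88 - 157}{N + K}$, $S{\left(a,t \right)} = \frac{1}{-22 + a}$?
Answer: $- \frac{43663175}{14799} \approx -2950.4$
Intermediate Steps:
$h{\left(K,N \right)} = - \frac{245}{K + N}$
$h{\left(S{\left(-3,-9 \right)},592 \right)} - 2950 = - \frac{245}{\frac{1}{-22 - 3} + 592} - 2950 = - \frac{245}{\frac{1}{-25} + 592} - 2950 = - \frac{245}{- \frac{1}{25} + 592} - 2950 = - \frac{245}{\frac{14799}{25}} - 2950 = \left(-245\right) \frac{25}{14799} - 2950 = - \frac{6125}{14799} - 2950 = - \frac{43663175}{14799}$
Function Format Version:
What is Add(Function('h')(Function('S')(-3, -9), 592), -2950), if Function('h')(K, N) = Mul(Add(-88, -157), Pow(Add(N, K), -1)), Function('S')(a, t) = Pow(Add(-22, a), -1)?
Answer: Rational(-43663175, 14799) ≈ -2950.4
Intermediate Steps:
Function('h')(K, N) = Mul(-245, Pow(Add(K, N), -1))
Add(Function('h')(Function('S')(-3, -9), 592), -2950) = Add(Mul(-245, Pow(Add(Pow(Add(-22, -3), -1), 592), -1)), -2950) = Add(Mul(-245, Pow(Add(Pow(-25, -1), 592), -1)), -2950) = Add(Mul(-245, Pow(Add(Rational(-1, 25), 592), -1)), -2950) = Add(Mul(-245, Pow(Rational(14799, 25), -1)), -2950) = Add(Mul(-245, Rational(25, 14799)), -2950) = Add(Rational(-6125, 14799), -2950) = Rational(-43663175, 14799)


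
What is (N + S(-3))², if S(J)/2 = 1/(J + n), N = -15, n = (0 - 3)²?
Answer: 1936/9 ≈ 215.11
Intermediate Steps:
n = 9 (n = (-3)² = 9)
S(J) = 2/(9 + J) (S(J) = 2/(J + 9) = 2/(9 + J))
(N + S(-3))² = (-15 + 2/(9 - 3))² = (-15 + 2/6)² = (-15 + 2*(⅙))² = (-15 + ⅓)² = (-44/3)² = 1936/9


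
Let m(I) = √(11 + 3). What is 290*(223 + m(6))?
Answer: 64670 + 290*√14 ≈ 65755.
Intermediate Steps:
m(I) = √14
290*(223 + m(6)) = 290*(223 + √14) = 64670 + 290*√14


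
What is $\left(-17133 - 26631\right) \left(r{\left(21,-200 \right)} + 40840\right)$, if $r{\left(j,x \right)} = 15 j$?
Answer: $-1801107420$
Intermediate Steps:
$\left(-17133 - 26631\right) \left(r{\left(21,-200 \right)} + 40840\right) = \left(-17133 - 26631\right) \left(15 \cdot 21 + 40840\right) = - 43764 \left(315 + 40840\right) = \left(-43764\right) 41155 = -1801107420$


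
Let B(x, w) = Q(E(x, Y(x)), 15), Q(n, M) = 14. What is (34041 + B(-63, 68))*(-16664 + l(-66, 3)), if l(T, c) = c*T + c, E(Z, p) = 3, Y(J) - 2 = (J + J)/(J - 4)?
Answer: -574133245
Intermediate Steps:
Y(J) = 2 + 2*J/(-4 + J) (Y(J) = 2 + (J + J)/(J - 4) = 2 + (2*J)/(-4 + J) = 2 + 2*J/(-4 + J))
B(x, w) = 14
l(T, c) = c + T*c (l(T, c) = T*c + c = c + T*c)
(34041 + B(-63, 68))*(-16664 + l(-66, 3)) = (34041 + 14)*(-16664 + 3*(1 - 66)) = 34055*(-16664 + 3*(-65)) = 34055*(-16664 - 195) = 34055*(-16859) = -574133245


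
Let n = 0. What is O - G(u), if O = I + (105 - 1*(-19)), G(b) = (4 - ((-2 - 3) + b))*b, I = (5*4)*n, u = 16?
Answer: 236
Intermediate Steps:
I = 0 (I = (5*4)*0 = 20*0 = 0)
G(b) = b*(9 - b) (G(b) = (4 - (-5 + b))*b = (4 + (5 - b))*b = (9 - b)*b = b*(9 - b))
O = 124 (O = 0 + (105 - 1*(-19)) = 0 + (105 + 19) = 0 + 124 = 124)
O - G(u) = 124 - 16*(9 - 1*16) = 124 - 16*(9 - 16) = 124 - 16*(-7) = 124 - 1*(-112) = 124 + 112 = 236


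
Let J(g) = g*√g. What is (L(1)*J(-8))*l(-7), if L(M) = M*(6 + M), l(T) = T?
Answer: 784*I*√2 ≈ 1108.7*I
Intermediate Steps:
J(g) = g^(3/2)
(L(1)*J(-8))*l(-7) = ((1*(6 + 1))*(-8)^(3/2))*(-7) = ((1*7)*(-16*I*√2))*(-7) = (7*(-16*I*√2))*(-7) = -112*I*√2*(-7) = 784*I*√2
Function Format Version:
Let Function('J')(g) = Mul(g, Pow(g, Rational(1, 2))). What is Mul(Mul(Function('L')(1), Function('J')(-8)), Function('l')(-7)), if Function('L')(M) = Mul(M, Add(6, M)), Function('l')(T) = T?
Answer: Mul(784, I, Pow(2, Rational(1, 2))) ≈ Mul(1108.7, I)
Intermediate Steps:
Function('J')(g) = Pow(g, Rational(3, 2))
Mul(Mul(Function('L')(1), Function('J')(-8)), Function('l')(-7)) = Mul(Mul(Mul(1, Add(6, 1)), Pow(-8, Rational(3, 2))), -7) = Mul(Mul(Mul(1, 7), Mul(-16, I, Pow(2, Rational(1, 2)))), -7) = Mul(Mul(7, Mul(-16, I, Pow(2, Rational(1, 2)))), -7) = Mul(Mul(-112, I, Pow(2, Rational(1, 2))), -7) = Mul(784, I, Pow(2, Rational(1, 2)))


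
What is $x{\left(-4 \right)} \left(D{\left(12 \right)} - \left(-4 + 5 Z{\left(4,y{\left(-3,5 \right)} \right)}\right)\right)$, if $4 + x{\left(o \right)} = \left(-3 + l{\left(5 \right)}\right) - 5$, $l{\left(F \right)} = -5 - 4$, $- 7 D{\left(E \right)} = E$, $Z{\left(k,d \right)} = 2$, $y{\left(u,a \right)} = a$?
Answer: $162$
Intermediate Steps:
$D{\left(E \right)} = - \frac{E}{7}$
$l{\left(F \right)} = -9$ ($l{\left(F \right)} = -5 - 4 = -9$)
$x{\left(o \right)} = -21$ ($x{\left(o \right)} = -4 - 17 = -21$)
$x{\left(-4 \right)} \left(D{\left(12 \right)} - \left(-4 + 5 Z{\left(4,y{\left(-3,5 \right)} \right)}\right)\right) = - 21 \left(\left(- \frac{1}{7}\right) 12 + \left(4 - 10\right)\right) = - 21 \left(- \frac{12}{7} + \left(4 - 10\right)\right) = - 21 \left(- \frac{12}{7} - 6\right) = \left(-21\right) \left(- \frac{54}{7}\right) = 162$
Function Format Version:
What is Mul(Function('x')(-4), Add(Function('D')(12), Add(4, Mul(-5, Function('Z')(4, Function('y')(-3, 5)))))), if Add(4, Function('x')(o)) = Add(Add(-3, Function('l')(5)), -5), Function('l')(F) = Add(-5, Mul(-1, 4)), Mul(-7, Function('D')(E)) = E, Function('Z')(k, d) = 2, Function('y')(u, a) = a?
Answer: 162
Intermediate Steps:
Function('D')(E) = Mul(Rational(-1, 7), E)
Function('l')(F) = -9 (Function('l')(F) = Add(-5, -4) = -9)
Function('x')(o) = -21 (Function('x')(o) = Add(-4, Add(Add(-3, -9), -5)) = Add(-4, Add(-12, -5)) = Add(-4, -17) = -21)
Mul(Function('x')(-4), Add(Function('D')(12), Add(4, Mul(-5, Function('Z')(4, Function('y')(-3, 5)))))) = Mul(-21, Add(Mul(Rational(-1, 7), 12), Add(4, Mul(-5, 2)))) = Mul(-21, Add(Rational(-12, 7), Add(4, -10))) = Mul(-21, Add(Rational(-12, 7), -6)) = Mul(-21, Rational(-54, 7)) = 162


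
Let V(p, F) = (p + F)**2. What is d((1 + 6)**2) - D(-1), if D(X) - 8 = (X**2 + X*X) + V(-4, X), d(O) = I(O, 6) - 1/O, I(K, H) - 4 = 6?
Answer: -1226/49 ≈ -25.020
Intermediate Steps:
I(K, H) = 10 (I(K, H) = 4 + 6 = 10)
V(p, F) = (F + p)**2
d(O) = 10 - 1/O
D(X) = 8 + (-4 + X)**2 + 2*X**2 (D(X) = 8 + ((X**2 + X*X) + (X - 4)**2) = 8 + ((X**2 + X**2) + (-4 + X)**2) = 8 + (2*X**2 + (-4 + X)**2) = 8 + ((-4 + X)**2 + 2*X**2) = 8 + (-4 + X)**2 + 2*X**2)
d((1 + 6)**2) - D(-1) = (10 - 1/((1 + 6)**2)) - (24 - 8*(-1) + 3*(-1)**2) = (10 - 1/(7**2)) - (24 + 8 + 3*1) = (10 - 1/49) - (24 + 8 + 3) = (10 - 1*1/49) - 1*35 = (10 - 1/49) - 35 = 489/49 - 35 = -1226/49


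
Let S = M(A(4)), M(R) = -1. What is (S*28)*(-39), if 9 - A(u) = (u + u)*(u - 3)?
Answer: 1092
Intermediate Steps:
A(u) = 9 - 2*u*(-3 + u) (A(u) = 9 - (u + u)*(u - 3) = 9 - 2*u*(-3 + u))
S = -1
(S*28)*(-39) = -1*28*(-39) = -28*(-39) = 1092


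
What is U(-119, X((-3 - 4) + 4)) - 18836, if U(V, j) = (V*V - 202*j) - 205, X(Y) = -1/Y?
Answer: -14842/3 ≈ -4947.3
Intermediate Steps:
U(V, j) = -205 + V**2 - 202*j (U(V, j) = (V**2 - 202*j) - 205 = -205 + V**2 - 202*j)
U(-119, X((-3 - 4) + 4)) - 18836 = (-205 + (-119)**2 - (-202)/((-3 - 4) + 4)) - 18836 = (-205 + 14161 - (-202)/(-7 + 4)) - 18836 = (-205 + 14161 - (-202)/(-3)) - 18836 = (-205 + 14161 - (-202)*(-1)/3) - 18836 = (-205 + 14161 - 202*1/3) - 18836 = (-205 + 14161 - 202/3) - 18836 = 41666/3 - 18836 = -14842/3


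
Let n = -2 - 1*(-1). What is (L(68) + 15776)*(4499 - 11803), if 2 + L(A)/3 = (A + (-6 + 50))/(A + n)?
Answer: -7719787504/67 ≈ -1.1522e+8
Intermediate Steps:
n = -1 (n = -2 + 1 = -1)
L(A) = -6 + 3*(44 + A)/(-1 + A) (L(A) = -6 + 3*((A + (-6 + 50))/(A - 1)) = -6 + 3*((A + 44)/(-1 + A)) = -6 + 3*((44 + A)/(-1 + A)) = -6 + 3*(44 + A)/(-1 + A))
(L(68) + 15776)*(4499 - 11803) = (3*(46 - 1*68)/(-1 + 68) + 15776)*(4499 - 11803) = (3*(46 - 68)/67 + 15776)*(-7304) = (3*(1/67)*(-22) + 15776)*(-7304) = (-66/67 + 15776)*(-7304) = (1056926/67)*(-7304) = -7719787504/67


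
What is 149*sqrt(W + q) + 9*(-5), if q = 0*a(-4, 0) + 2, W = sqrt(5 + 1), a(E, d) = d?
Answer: -45 + 149*sqrt(2 + sqrt(6)) ≈ 269.30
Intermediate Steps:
W = sqrt(6) ≈ 2.4495
q = 2 (q = 0*0 + 2 = 0 + 2 = 2)
149*sqrt(W + q) + 9*(-5) = 149*sqrt(sqrt(6) + 2) + 9*(-5) = 149*sqrt(2 + sqrt(6)) - 45 = -45 + 149*sqrt(2 + sqrt(6))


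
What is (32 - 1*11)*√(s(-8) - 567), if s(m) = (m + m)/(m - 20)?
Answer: 3*I*√27755 ≈ 499.79*I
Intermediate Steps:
s(m) = 2*m/(-20 + m) (s(m) = (2*m)/(-20 + m) = 2*m/(-20 + m))
(32 - 1*11)*√(s(-8) - 567) = (32 - 1*11)*√(2*(-8)/(-20 - 8) - 567) = (32 - 11)*√(2*(-8)/(-28) - 567) = 21*√(2*(-8)*(-1/28) - 567) = 21*√(4/7 - 567) = 21*√(-3965/7) = 21*(I*√27755/7) = 3*I*√27755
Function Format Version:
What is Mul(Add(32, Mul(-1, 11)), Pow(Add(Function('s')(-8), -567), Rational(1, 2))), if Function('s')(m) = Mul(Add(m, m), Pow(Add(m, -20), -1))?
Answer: Mul(3, I, Pow(27755, Rational(1, 2))) ≈ Mul(499.79, I)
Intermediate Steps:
Function('s')(m) = Mul(2, m, Pow(Add(-20, m), -1)) (Function('s')(m) = Mul(Mul(2, m), Pow(Add(-20, m), -1)) = Mul(2, m, Pow(Add(-20, m), -1)))
Mul(Add(32, Mul(-1, 11)), Pow(Add(Function('s')(-8), -567), Rational(1, 2))) = Mul(Add(32, Mul(-1, 11)), Pow(Add(Mul(2, -8, Pow(Add(-20, -8), -1)), -567), Rational(1, 2))) = Mul(Add(32, -11), Pow(Add(Mul(2, -8, Pow(-28, -1)), -567), Rational(1, 2))) = Mul(21, Pow(Add(Mul(2, -8, Rational(-1, 28)), -567), Rational(1, 2))) = Mul(21, Pow(Add(Rational(4, 7), -567), Rational(1, 2))) = Mul(21, Pow(Rational(-3965, 7), Rational(1, 2))) = Mul(21, Mul(Rational(1, 7), I, Pow(27755, Rational(1, 2)))) = Mul(3, I, Pow(27755, Rational(1, 2)))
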